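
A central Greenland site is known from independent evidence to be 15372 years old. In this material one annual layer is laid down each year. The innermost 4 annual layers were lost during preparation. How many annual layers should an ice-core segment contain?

Expected annual layers over 15372 years: 15372.
15372 − 4 missed = 15368 annual layers expected in the prepared section.

15368 annual layers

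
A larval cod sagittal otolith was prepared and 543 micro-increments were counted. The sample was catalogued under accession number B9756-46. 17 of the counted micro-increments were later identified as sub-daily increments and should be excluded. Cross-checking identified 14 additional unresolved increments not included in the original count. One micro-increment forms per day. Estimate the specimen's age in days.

True micro-increment count = 543 − 17 + 14 = 540.
One micro-increment per day makes the duration 540 days.

540 d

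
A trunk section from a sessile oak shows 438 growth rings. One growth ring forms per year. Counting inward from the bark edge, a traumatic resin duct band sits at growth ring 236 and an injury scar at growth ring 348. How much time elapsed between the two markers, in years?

348 − 236 = 112 growth rings lie between the two events.
That is 112 years at one growth ring per year.

112 years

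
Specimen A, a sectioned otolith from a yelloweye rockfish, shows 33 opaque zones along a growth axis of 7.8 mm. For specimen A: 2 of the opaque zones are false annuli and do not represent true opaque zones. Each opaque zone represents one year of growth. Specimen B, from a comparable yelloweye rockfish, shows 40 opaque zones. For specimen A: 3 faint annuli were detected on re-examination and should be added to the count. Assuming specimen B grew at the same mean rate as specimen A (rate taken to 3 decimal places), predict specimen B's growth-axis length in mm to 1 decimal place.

9.2 mm

Specimen A: after corrections the count is 33 − 2 + 3 = 34 opaque zones.
A: Mean rate = 7.8 mm / 34 years ≈ 0.229 mm/yr.
Length of B = 0.229 × 40 = 9.2 mm.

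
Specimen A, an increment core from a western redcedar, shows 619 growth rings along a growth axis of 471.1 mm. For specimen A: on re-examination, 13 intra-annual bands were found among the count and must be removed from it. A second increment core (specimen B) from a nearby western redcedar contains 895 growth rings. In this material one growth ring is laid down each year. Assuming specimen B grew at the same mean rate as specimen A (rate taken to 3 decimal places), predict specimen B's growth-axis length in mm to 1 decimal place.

695.4 mm

Specimen A: adjusted count: 619 − 13 = 606 growth rings.
A: 471.1 mm over 606 years gives 471.1 / 606 ≈ 0.777 mm/yr.
For B, 0.777 mm/year × 895 years = 695.4 mm.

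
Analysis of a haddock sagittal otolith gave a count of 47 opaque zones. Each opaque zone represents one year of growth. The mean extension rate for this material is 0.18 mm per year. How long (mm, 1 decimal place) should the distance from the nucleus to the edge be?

47 years of growth are recorded.
47 years at 0.18 mm/year gives 0.18 × 47 = 8.5 mm.

8.5 mm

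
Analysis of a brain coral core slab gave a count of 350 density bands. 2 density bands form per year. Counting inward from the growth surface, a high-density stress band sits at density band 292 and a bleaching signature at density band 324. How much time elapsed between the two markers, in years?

The two markers are separated by 324 − 292 = 32 density bands.
With 2 density bands per year, 32 / 2 = 16 years.

16 yr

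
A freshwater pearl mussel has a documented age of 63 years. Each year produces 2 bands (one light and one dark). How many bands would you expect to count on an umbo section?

126 bands

Expected bands: 63 × 2 = 126.
So 126 bands should be present.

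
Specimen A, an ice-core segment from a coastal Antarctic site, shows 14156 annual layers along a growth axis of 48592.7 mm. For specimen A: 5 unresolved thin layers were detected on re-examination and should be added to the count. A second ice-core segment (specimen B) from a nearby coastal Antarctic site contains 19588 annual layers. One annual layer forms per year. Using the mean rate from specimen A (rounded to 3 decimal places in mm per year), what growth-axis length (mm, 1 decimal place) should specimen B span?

Specimen A: adjusted count: 14156 + 5 = 14161 annual layers.
A: Mean rate = 48592.7 mm / 14161 years ≈ 3.431 mm/yr.
For B, 3.431 mm/year × 19588 years = 67206.4 mm.

67206.4 mm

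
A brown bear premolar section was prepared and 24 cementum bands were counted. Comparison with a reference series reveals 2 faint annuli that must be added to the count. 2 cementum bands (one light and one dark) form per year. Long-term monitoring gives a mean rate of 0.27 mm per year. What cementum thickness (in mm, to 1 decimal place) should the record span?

3.5 mm

After corrections the count is 24 + 2 = 26 cementum bands.
With 2 cementum bands per year, 26 / 2 = 13 years.
Predicted length = 0.27 mm/year × 13 years = 3.5 mm.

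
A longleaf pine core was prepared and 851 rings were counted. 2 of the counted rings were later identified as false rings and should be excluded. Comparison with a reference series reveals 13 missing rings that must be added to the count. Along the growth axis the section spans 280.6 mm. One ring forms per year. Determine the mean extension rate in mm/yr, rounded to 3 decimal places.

True ring count = 851 − 2 + 13 = 862.
280.6 mm over 862 years gives 280.6 / 862 ≈ 0.326 mm/yr.

0.326 mm/yr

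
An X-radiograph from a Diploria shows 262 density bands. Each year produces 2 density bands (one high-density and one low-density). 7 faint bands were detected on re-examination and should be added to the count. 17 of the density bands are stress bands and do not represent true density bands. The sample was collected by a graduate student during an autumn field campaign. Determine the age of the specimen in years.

126 years

After corrections the count is 262 − 17 + 7 = 252 density bands.
With 2 density bands per year, 252 / 2 = 126 years.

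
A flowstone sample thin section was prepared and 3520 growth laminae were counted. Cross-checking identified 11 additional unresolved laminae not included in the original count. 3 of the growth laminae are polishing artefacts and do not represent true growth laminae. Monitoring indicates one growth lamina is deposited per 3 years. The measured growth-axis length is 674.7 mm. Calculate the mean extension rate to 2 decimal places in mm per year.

Adjusted count: 3520 − 3 + 11 = 3528 growth laminae.
Multiplying by 3 years per growth lamina: 3528 × 3 = 10584 years.
674.7 mm over 10584 years gives 674.7 / 10584 ≈ 0.06 mm per year.

0.06 mm per year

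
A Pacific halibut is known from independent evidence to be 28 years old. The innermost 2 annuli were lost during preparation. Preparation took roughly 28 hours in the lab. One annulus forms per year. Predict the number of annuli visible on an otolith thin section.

26 annuli

One annulus per year gives 28 annuli over 28 years.
Subtracting the 2 annuli not captured gives 28 − 2 = 26 annuli in the record.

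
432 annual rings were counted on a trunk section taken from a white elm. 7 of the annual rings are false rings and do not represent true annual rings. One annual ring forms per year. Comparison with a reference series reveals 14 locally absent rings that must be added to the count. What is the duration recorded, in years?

Adjusted count: 432 − 7 + 14 = 439 annual rings.
At one annual ring per year, that is 439 years.

439 yr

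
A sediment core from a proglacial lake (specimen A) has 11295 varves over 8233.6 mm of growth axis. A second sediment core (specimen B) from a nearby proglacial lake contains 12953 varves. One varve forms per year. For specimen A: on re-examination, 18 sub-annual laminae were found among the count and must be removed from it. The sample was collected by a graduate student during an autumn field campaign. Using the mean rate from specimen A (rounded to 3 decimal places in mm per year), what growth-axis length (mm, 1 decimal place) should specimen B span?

9455.7 mm

Specimen A: true varve count = 11295 − 18 = 11277.
A: Extension rate ≈ 8233.6 / 11277 = 0.730 mm/yr.
Length of B = 0.730 × 12953 = 9455.7 mm.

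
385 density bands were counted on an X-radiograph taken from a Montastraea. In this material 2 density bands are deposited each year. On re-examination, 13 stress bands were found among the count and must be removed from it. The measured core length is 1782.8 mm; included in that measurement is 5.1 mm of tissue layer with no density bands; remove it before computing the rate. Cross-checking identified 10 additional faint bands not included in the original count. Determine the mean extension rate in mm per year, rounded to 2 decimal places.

True density band count = 385 − 13 + 10 = 382.
382 density bands at 2 per year is 382 / 2 = 191 years.
The growth record spans 1782.8 − 5.1 = 1777.7 mm.
Mean rate = 1777.7 mm / 191 years ≈ 9.31 mm per year.

9.31 mm per year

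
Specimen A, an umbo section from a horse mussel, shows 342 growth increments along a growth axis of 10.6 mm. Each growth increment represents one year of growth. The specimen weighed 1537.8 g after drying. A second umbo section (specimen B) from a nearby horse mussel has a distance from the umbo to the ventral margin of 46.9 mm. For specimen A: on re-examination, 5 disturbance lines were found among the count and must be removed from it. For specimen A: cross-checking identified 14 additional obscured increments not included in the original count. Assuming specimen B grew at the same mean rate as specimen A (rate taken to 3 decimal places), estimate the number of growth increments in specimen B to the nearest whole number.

1563 growth increments

Specimen A: true growth increment count = 342 − 5 + 14 = 351.
A: Mean rate = 10.6 mm / 351 years ≈ 0.030 mm/yr.
For B, 46.9 / 0.030 = 1563.33 years ≈ 1563 growth increments.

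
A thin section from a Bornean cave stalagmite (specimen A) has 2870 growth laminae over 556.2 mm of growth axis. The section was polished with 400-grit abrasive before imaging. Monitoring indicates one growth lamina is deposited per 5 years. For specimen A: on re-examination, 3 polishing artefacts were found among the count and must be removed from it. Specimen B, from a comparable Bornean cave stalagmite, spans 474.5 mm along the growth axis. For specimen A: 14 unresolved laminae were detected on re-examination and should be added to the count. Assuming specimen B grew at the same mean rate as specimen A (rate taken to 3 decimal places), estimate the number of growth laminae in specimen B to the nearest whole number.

2433 growth laminae

Specimen A: after corrections the count is 2870 − 3 + 14 = 2881 growth laminae.
Specimen A: 2881 growth laminae at 5 years each span 2881 × 5 = 14405 years.
A: 556.2 mm over 14405 years gives 556.2 / 14405 ≈ 0.039 mm/yr.
Specimen B: 474.5 mm / 0.039 mm per year = 12166.67 years; at 5 years per growth lamina that is 12166.67 / 5 ≈ 2433 growth laminae.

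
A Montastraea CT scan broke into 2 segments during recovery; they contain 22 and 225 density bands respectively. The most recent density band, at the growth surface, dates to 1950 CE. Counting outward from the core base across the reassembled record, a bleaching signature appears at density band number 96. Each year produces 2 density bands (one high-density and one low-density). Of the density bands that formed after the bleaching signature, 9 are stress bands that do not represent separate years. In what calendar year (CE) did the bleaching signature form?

Total density bands = 22 + 225 = 247.
The bleaching signature sits at density band 96 from the core base, so 247 − 96 = 151 density bands formed after it.
151 − 9 false = 142 true density bands after the bleaching signature.
142 density bands at 2 per year is 142 / 2 = 71 years.
Counting back 71 years from 1950 CE places the bleaching signature in 1950 − 71 = 1879 CE.

1879 CE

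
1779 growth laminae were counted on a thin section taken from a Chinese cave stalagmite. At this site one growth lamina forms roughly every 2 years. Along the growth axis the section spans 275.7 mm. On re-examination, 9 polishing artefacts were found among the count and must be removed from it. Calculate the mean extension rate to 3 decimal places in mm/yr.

0.078 mm/yr

After corrections the count is 1779 − 9 = 1770 growth laminae.
1770 growth laminae at 2 years each span 1770 × 2 = 3540 years.
Mean rate = 275.7 mm / 3540 years ≈ 0.078 mm/yr.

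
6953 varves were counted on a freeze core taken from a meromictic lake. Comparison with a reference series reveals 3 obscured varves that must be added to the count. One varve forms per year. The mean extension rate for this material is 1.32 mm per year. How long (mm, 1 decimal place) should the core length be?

9181.9 mm

True varve count = 6953 + 3 = 6956.
Predicted length = 1.32 mm/year × 6956 years = 9181.9 mm.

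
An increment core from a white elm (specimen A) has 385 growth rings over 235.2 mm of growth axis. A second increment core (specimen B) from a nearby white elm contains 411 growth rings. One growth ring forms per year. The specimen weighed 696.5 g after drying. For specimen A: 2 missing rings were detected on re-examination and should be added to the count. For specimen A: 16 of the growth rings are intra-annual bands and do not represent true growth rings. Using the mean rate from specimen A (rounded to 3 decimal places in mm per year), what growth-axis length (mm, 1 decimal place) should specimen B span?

Specimen A: after corrections the count is 385 − 16 + 2 = 371 growth rings.
A: Extension rate ≈ 235.2 / 371 = 0.634 mm/year.
B's length ≈ 0.634 × 411 = 260.6 mm.

260.6 mm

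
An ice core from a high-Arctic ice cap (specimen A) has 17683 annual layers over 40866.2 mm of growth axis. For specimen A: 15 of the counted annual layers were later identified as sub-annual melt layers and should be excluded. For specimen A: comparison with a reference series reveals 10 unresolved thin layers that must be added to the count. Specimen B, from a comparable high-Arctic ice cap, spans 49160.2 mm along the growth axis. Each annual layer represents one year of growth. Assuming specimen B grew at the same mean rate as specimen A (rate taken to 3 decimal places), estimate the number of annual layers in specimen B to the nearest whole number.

Specimen A: true annual layer count = 17683 − 15 + 10 = 17678.
A: 40866.2 mm over 17678 years gives 40866.2 / 17678 ≈ 2.312 mm per year.
For B, 49160.2 / 2.312 = 21263.06 years ≈ 21263 annual layers.

21263 annual layers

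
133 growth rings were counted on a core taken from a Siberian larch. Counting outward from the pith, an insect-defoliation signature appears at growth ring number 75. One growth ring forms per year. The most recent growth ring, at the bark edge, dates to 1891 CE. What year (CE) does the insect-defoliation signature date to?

1833 CE

Between growth ring 75 and the bark edge there are 133 − 75 = 58 growth rings.
The growth ring at the bark edge is 1891 CE, so the insect-defoliation signature dates to 1891 − 58 = 1833 CE.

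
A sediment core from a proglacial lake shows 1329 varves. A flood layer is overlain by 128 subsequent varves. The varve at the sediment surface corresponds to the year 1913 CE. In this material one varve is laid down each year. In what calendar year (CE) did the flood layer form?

128 varves formed after the flood layer.
Counting back 128 years from 1913 CE places the flood layer in 1913 − 128 = 1785 CE.

1785 CE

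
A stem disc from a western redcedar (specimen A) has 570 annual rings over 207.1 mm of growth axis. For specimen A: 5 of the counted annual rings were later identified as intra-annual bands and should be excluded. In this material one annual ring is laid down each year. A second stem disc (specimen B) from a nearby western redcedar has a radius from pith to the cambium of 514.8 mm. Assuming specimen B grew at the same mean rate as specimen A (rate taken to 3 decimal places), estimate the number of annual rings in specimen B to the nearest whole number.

Specimen A: true annual ring count = 570 − 5 = 565.
A: 207.1 mm over 565 years gives 207.1 / 565 ≈ 0.367 mm per year.
Specimen B: 514.8 mm / 0.367 mm per year = 1402.72 years ≈ 1403 annual rings.

1403 annual rings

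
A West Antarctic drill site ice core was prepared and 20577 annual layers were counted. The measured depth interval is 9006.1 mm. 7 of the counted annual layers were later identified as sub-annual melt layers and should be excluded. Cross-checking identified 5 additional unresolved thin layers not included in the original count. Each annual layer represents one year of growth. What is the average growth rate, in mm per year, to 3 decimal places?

0.438 mm per year

Correcting the raw count gives 20577 − 7 + 5 = 20575 true annual layers.
Mean rate = 9006.1 mm / 20575 years ≈ 0.438 mm per year.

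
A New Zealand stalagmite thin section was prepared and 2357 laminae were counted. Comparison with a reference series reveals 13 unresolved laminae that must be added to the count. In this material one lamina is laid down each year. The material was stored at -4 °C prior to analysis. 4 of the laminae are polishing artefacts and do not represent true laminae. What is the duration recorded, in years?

Adjusted count: 2357 − 4 + 13 = 2366 laminae.
At one lamina per year, that is 2366 years.

2366 yr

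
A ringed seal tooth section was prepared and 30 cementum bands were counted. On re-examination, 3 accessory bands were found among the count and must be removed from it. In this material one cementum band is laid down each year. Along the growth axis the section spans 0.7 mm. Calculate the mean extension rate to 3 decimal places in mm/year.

True cementum band count = 30 − 3 = 27.
Extension rate ≈ 0.7 / 27 = 0.026 mm/year.

0.026 mm/year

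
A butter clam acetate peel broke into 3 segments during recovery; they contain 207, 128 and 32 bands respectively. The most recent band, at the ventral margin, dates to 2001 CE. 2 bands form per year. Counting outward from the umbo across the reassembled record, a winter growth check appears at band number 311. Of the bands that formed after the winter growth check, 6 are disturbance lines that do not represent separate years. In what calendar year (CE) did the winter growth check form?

1976 CE

Total bands = 207 + 128 + 32 = 367.
Between band 311 and the ventral margin there are 367 − 311 = 56 bands.
Removing the 6 false bands leaves 56 − 6 = 50 true bands beyond the winter growth check.
With 2 bands per year, 50 / 2 = 25 years.
The band at the ventral margin is 2001 CE, so the winter growth check dates to 2001 − 25 = 1976 CE.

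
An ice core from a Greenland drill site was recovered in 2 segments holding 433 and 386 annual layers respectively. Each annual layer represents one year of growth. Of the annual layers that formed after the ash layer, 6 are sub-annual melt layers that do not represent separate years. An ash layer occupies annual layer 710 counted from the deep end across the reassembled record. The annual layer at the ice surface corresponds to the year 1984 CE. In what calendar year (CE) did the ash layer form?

1881 CE

Total annual layers = 433 + 386 = 819.
819 − 710 = 109 annual layers lie beyond the ash layer toward the ice surface.
Removing the 6 false annual layers leaves 109 − 6 = 103 true annual layers beyond the ash layer.
Counting back 103 years from 1984 CE places the ash layer in 1984 − 103 = 1881 CE.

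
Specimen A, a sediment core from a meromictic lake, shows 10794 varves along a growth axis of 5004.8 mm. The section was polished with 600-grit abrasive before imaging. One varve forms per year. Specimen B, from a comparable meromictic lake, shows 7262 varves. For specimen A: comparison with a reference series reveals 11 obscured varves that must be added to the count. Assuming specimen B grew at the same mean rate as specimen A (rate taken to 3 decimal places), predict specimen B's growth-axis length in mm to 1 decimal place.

Specimen A: adjusted count: 10794 + 11 = 10805 varves.
A: Mean rate = 5004.8 mm / 10805 years ≈ 0.463 mm/yr.
Length of B = 0.463 × 7262 = 3362.3 mm.

3362.3 mm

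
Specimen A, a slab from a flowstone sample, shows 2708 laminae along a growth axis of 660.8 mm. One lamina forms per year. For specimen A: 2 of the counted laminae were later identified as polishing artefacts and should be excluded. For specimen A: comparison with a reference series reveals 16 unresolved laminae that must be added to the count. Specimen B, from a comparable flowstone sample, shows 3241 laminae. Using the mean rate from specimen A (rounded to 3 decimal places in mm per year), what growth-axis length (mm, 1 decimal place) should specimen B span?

787.6 mm

Specimen A: true lamina count = 2708 − 2 + 16 = 2722.
A: 660.8 mm over 2722 years gives 660.8 / 2722 ≈ 0.243 mm/yr.
B's length ≈ 0.243 × 3241 = 787.6 mm.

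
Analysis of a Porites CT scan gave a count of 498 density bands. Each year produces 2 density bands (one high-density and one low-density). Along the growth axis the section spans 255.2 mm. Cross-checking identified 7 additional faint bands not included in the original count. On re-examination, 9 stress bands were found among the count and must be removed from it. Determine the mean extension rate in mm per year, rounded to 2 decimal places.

1.03 mm per year

After corrections the count is 498 − 9 + 7 = 496 density bands.
Dividing by 2 density bands per year: 496 / 2 = 248 years.
Mean rate = 255.2 mm / 248 years ≈ 1.03 mm per year.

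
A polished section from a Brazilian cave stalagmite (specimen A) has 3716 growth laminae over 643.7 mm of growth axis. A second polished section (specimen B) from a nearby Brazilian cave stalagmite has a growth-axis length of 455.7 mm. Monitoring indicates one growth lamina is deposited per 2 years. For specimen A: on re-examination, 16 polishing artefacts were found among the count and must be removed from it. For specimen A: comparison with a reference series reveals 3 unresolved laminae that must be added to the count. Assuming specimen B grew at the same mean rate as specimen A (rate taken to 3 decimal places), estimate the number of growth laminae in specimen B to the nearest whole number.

Specimen A: correcting the raw count gives 3716 − 16 + 3 = 3703 true growth laminae.
Specimen A: multiplying by 2 years per growth lamina: 3703 × 2 = 7406 years.
A: 643.7 mm over 7406 years gives 643.7 / 7406 ≈ 0.087 mm/year.
For B, 455.7 / 0.087 = 5237.93 years; at 2 years per growth lamina that is 5237.93 / 2 ≈ 2619 growth laminae.

2619 growth laminae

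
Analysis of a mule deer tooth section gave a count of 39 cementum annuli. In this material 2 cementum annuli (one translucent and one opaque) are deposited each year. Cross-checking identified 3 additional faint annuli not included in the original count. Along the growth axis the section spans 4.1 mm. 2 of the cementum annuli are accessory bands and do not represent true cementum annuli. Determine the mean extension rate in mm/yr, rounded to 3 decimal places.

True cementum annulus count = 39 − 2 + 3 = 40.
40 cementum annuli at 2 per year is 40 / 2 = 20 years.
Extension rate ≈ 4.1 / 20 = 0.205 mm/yr.

0.205 mm/yr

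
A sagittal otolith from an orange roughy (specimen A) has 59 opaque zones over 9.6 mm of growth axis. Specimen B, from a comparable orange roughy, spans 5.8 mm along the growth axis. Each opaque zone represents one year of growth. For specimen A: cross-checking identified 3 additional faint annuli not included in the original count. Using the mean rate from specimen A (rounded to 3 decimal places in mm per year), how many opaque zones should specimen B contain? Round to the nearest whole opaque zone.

37 opaque zones

Specimen A: true opaque zone count = 59 + 3 = 62.
A: Mean rate = 9.6 mm / 62 years ≈ 0.155 mm/yr.
For B, 5.8 / 0.155 = 37.42 years ≈ 37 opaque zones.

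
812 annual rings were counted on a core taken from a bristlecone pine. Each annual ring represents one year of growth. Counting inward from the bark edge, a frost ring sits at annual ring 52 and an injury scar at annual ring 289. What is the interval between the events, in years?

237 years

289 − 52 = 237 annual rings lie between the two events.
At one annual ring per year, 237 years elapsed between them.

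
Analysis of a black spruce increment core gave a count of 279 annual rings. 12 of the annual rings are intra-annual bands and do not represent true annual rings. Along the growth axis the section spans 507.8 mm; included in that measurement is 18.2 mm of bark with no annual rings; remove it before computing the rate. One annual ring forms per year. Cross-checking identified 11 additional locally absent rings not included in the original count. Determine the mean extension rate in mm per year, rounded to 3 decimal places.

After corrections the count is 279 − 12 + 11 = 278 annual rings.
Removing the 18.2 mm offcut leaves 507.8 − 18.2 = 489.6 mm.
Extension rate ≈ 489.6 / 278 = 1.761 mm per year.

1.761 mm per year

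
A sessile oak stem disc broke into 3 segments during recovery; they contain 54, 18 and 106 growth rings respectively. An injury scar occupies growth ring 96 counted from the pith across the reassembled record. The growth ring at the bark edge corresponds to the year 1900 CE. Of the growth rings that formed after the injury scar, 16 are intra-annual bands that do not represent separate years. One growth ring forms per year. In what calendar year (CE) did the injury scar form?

1834 CE

Total growth rings = 54 + 18 + 106 = 178.
The injury scar sits at growth ring 96 from the pith, so 178 − 96 = 82 growth rings formed after it.
82 − 16 false = 66 true growth rings after the injury scar.
1900 − 66 = 1834 CE.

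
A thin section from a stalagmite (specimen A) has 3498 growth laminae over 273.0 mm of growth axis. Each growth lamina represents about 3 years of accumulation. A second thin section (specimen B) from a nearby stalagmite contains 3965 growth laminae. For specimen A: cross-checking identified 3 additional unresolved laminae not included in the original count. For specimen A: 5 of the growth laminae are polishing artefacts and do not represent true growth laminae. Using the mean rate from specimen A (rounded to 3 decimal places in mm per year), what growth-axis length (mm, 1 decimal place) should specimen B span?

Specimen A: adjusted count: 3498 − 5 + 3 = 3496 growth laminae.
Specimen A: at 3 years per growth lamina, 3496 × 3 = 10488 years.
A: Mean rate = 273.0 mm / 10488 years ≈ 0.026 mm/yr.
Specimen B: at 3 years per growth lamina, 3965 × 3 = 11895 years. Length of B = 0.026 × 11895 = 309.3 mm.

309.3 mm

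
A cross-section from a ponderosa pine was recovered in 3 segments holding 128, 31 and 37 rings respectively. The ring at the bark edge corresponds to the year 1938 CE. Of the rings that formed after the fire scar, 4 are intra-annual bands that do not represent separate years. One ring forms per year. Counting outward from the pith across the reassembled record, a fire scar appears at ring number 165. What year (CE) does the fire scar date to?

1911 CE

Total rings = 128 + 31 + 37 = 196.
196 − 165 = 31 rings lie beyond the fire scar toward the bark edge.
31 − 4 false = 27 true rings after the fire scar.
Counting back 27 years from 1938 CE places the fire scar in 1938 − 27 = 1911 CE.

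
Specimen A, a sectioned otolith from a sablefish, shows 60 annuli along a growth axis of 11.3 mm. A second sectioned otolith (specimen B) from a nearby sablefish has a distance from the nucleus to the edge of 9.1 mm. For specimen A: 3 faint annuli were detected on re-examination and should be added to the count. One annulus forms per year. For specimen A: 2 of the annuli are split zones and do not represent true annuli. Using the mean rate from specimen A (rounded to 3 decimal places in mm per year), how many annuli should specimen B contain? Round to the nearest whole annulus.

49 annuli

Specimen A: adjusted count: 60 − 2 + 3 = 61 annuli.
A: 11.3 mm over 61 years gives 11.3 / 61 ≈ 0.185 mm/yr.
For B, 9.1 / 0.185 = 49.19 years ≈ 49 annuli.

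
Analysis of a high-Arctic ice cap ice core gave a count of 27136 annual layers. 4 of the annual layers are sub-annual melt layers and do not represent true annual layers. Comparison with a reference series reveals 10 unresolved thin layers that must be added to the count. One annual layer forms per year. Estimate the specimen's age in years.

Correcting the raw count gives 27136 − 4 + 10 = 27142 true annual layers.
With a one-to-one annual layer periodicity this is 27142 years.

27142 years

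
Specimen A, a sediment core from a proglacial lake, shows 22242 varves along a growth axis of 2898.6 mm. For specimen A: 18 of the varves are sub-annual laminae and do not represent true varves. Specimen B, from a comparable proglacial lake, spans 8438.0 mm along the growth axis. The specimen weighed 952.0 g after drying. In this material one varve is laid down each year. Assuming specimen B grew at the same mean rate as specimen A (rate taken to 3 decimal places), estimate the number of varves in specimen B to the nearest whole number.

64908 varves

Specimen A: adjusted count: 22242 − 18 = 22224 varves.
A: 2898.6 mm over 22224 years gives 2898.6 / 22224 ≈ 0.130 mm per year.
Specimen B: 8438.0 mm / 0.130 mm per year = 64907.69 years ≈ 64908 varves.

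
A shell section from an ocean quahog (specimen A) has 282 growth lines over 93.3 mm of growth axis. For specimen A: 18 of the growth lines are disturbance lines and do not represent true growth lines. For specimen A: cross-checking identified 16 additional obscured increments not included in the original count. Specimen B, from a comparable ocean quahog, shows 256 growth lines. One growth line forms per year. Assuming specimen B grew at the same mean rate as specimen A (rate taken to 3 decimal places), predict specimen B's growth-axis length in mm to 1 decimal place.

Specimen A: true growth line count = 282 − 18 + 16 = 280.
A: Mean rate = 93.3 mm / 280 years ≈ 0.333 mm/year.
B's length ≈ 0.333 × 256 = 85.2 mm.

85.2 mm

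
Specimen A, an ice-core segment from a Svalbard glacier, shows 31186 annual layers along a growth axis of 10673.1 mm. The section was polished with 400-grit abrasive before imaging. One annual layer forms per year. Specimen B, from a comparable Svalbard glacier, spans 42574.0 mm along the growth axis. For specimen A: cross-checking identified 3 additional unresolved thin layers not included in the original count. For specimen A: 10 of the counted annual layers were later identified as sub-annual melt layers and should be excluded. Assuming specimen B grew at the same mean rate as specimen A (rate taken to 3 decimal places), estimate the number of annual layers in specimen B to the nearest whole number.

Specimen A: adjusted count: 31186 − 10 + 3 = 31179 annual layers.
A: Mean rate = 10673.1 mm / 31179 years ≈ 0.342 mm per year.
For B, 42574.0 / 0.342 = 124485.38 years ≈ 124485 annual layers.

124485 annual layers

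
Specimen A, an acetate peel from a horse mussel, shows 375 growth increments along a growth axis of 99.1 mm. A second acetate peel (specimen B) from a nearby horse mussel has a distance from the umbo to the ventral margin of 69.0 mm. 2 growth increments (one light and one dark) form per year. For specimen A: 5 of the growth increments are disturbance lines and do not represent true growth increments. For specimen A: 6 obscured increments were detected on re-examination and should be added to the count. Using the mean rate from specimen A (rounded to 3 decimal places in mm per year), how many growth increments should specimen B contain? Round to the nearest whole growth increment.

Specimen A: adjusted count: 375 − 5 + 6 = 376 growth increments.
Specimen A: dividing by 2 growth increments per year: 376 / 2 = 188 years.
A: 99.1 mm over 188 years gives 99.1 / 188 ≈ 0.527 mm/year.
Specimen B: 69.0 mm / 0.527 mm per year = 130.93 years; at 2 growth increments per year that is 130.93 × 2 ≈ 262 growth increments.

262 growth increments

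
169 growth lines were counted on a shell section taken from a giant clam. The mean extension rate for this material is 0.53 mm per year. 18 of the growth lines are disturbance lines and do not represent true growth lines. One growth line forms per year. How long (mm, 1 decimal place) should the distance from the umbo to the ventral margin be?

Correcting the raw count gives 169 − 18 = 151 true growth lines.
151 years at 0.53 mm/year gives 0.53 × 151 = 80.0 mm.

80.0 mm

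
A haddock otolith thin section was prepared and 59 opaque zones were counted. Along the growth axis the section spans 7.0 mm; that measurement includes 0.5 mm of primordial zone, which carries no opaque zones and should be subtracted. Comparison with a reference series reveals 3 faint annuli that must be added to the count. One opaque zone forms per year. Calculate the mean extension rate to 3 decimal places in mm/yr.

True opaque zone count = 59 + 3 = 62.
Net length = 7.0 − 0.5 = 6.5 mm.
6.5 mm over 62 years gives 6.5 / 62 ≈ 0.105 mm/yr.

0.105 mm/yr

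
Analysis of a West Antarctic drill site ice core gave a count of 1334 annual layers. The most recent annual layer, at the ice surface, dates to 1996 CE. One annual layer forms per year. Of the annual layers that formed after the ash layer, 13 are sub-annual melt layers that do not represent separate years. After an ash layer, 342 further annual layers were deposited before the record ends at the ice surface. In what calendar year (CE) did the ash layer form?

342 annual layers post-date the ash layer.
Removing the 13 false annual layers leaves 342 − 13 = 329 true annual layers beyond the ash layer.
1996 − 329 = 1667 CE.

1667 CE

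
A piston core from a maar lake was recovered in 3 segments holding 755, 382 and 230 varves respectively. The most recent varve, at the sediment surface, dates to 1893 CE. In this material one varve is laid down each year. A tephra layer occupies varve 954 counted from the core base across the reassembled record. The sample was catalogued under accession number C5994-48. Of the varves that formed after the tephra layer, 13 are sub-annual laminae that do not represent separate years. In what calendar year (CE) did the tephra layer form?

Total varves = 755 + 382 + 230 = 1367.
The tephra layer sits at varve 954 from the core base, so 1367 − 954 = 413 varves formed after it.
Removing the 13 false varves leaves 413 − 13 = 400 true varves beyond the tephra layer.
1893 − 400 = 1493 CE.

1493 CE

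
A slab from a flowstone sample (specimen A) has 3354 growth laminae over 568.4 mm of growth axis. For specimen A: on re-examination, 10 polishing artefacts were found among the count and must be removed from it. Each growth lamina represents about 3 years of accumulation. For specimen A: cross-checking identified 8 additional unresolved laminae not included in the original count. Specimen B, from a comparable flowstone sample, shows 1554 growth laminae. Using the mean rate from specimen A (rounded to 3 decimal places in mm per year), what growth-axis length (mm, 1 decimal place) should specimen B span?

265.7 mm

Specimen A: correcting the raw count gives 3354 − 10 + 8 = 3352 true growth laminae.
Specimen A: multiplying by 3 years per growth lamina: 3352 × 3 = 10056 years.
A: Extension rate ≈ 568.4 / 10056 = 0.057 mm/yr.
Specimen B: 1554 growth laminae at 3 years each span 1554 × 3 = 4662 years. For B, 0.057 mm/year × 4662 years = 265.7 mm.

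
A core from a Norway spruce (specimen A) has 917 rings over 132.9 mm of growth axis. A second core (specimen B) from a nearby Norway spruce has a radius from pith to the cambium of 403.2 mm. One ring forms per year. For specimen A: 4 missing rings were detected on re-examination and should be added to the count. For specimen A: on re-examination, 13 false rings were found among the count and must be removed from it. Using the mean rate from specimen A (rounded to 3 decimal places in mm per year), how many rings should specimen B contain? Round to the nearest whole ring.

2762 rings

Specimen A: true ring count = 917 − 13 + 4 = 908.
A: Extension rate ≈ 132.9 / 908 = 0.146 mm per year.
For B, 403.2 / 0.146 = 2761.64 years ≈ 2762 rings.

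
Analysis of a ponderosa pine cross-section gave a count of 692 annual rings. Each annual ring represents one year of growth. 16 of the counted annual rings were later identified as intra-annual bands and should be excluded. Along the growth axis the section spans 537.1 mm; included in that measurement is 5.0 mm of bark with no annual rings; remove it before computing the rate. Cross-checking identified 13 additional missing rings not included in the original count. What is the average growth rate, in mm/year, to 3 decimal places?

True annual ring count = 692 − 16 + 13 = 689.
The growth record spans 537.1 − 5.0 = 532.1 mm.
Extension rate ≈ 532.1 / 689 = 0.772 mm/year.

0.772 mm/year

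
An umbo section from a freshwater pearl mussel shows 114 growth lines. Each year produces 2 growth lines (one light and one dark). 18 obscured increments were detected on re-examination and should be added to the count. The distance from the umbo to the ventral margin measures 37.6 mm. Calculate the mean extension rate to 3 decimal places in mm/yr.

Correcting the raw count gives 114 + 18 = 132 true growth lines.
Dividing by 2 growth lines per year: 132 / 2 = 66 years.
Extension rate ≈ 37.6 / 66 = 0.570 mm/yr.

0.570 mm/yr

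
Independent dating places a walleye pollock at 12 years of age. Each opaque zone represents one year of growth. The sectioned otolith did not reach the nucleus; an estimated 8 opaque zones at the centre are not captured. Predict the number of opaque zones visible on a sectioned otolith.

4 opaque zones

Expected opaque zones over 12 years: 12.
Less the 8 uncaptured opaque zones: 12 − 8 = 4.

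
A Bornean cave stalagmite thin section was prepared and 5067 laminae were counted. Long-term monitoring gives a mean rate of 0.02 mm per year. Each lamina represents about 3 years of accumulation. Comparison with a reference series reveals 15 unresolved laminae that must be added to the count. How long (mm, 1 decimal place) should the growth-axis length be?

True lamina count = 5067 + 15 = 5082.
At 3 years per lamina, 5082 × 3 = 15246 years.
Length ≈ 0.02 × 15246 = 304.9 mm.

304.9 mm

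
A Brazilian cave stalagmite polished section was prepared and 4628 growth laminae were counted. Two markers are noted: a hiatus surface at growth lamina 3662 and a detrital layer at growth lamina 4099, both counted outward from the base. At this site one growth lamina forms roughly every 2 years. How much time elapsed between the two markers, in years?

Separation: 4099 − 3662 = 437 growth laminae.
At 2 years per growth lamina, 437 × 2 = 874 years.

874 yr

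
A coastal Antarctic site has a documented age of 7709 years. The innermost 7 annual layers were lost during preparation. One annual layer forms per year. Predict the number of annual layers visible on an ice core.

7702 annual layers

Expected annual layers over 7709 years: 7709.
Subtracting the 7 annual layers not captured gives 7709 − 7 = 7702 annual layers in the record.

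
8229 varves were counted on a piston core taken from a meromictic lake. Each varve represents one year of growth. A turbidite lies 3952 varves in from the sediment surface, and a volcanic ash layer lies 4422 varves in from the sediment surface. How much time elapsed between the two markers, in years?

The two markers are separated by 4422 − 3952 = 470 varves.
At one varve per year, 470 years elapsed between them.

470 yr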